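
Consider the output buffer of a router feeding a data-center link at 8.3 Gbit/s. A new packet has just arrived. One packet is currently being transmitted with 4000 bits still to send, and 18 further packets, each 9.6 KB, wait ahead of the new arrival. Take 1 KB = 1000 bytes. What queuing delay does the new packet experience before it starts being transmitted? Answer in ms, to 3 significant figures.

0.167 ms

Each queued packet: L/R = 76800/8.3e+09 = 0.00925301 ms.
18 queued → 0.166554 ms.
Plus remaining 4000 bits of current packet: 0.000481928 ms.
Queuing delay = 0.167 ms.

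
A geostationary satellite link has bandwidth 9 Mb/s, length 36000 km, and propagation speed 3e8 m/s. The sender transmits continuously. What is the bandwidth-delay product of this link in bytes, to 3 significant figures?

135000 bytes

Propagation delay = 36000000 / 300000000 = 0.12 s.
BDP = R × t_prop = 9000000 × 0.12 = 1080000 bits.
In bytes: 1080000/8 = 135000 bytes.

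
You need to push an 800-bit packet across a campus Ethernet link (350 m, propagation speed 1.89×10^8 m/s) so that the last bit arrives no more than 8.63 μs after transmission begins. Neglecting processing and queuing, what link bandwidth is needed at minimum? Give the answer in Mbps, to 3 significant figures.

118 Mbps

Propagation delay = 350 / 189000000 = 1.85185 μs.
Transmission budget = 8.63 − 1.85185 = 6.77815 μs.
R ≥ L / t_tx = 800 bits / 6.77815e-06 s = 118 Mbps.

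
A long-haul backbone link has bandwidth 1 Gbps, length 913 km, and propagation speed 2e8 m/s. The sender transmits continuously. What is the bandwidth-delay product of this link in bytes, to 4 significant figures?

Propagation delay = 913000 / 200000000 = 0.004565 s.
BDP = R × t_prop = 1000000000 × 0.004565 = 4565000 bits.
In bytes: 4565000/8 = 570600 bytes.

570600 bytes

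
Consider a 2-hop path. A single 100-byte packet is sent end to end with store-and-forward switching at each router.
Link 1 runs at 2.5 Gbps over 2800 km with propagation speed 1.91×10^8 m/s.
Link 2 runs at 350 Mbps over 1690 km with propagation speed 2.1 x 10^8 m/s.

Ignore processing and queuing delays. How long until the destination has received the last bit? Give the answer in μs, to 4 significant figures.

L = 100 × 8 = 800 bits.
Transmission delays (L/R per hop): 0.32, 2.28571 μs; sum = 2.60571 μs.
Propagation delays (d/s per hop): 14659.7, 8047.62 μs; sum = 22707.3 μs.
End-to-end = 22710 μs.

22710 μs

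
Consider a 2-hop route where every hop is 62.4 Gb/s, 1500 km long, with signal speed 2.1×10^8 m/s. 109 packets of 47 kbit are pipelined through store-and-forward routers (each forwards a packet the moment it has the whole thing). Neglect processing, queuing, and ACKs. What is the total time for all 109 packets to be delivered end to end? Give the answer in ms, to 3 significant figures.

Per-hop transmission t_tx = L/R = 47000/62400000000 = 0.000753205 ms.
Per-hop propagation t_prop = 1500000/210000000 = 7.14286 ms.
Pipeline fill: first packet needs 2·t_tx to clear all hops; remaining 108 packets each add one t_tx.
Total = (2+109-1)·t_tx + 2·t_prop = 110·0.000753205 + 2·7.14286 = 14.4 ms.

14.4 ms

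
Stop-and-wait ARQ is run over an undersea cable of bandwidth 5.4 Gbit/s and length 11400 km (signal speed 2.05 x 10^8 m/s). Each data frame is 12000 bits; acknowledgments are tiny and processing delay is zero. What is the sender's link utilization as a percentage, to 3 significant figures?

0.00200 %

t_tx = L/R = 12000/5400000000 = 2.22222e-06 s.
t_prop = 11400000/2.05e+08 = 0.0556098 s; RTT = 0.11122 s.
Cycle = t_tx + RTT = 0.111222 s.
Utilization = t_tx / cycle = 2.22222e-06/0.111222 = 0.00200 %.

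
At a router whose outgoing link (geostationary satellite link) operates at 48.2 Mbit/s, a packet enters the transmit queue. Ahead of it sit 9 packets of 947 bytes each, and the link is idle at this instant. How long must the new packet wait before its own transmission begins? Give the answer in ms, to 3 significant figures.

1.41 ms

Each queued packet: L/R = 7576/48200000 = 0.157178 ms.
9 queued → 1.41461 ms.
Queuing delay = 1.41 ms.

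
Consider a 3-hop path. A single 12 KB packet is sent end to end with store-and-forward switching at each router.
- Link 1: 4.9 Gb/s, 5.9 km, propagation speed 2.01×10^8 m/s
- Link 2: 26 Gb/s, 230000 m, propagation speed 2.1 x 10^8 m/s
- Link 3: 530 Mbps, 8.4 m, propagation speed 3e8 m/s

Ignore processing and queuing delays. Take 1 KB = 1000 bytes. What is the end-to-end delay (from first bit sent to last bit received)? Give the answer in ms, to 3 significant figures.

1.33 ms

L = 96000 bits.
Transmission delays (L/R per hop): 0.0195918, 0.00369231, 0.181132 ms; sum = 0.204416 ms.
Propagation delays (d/s per hop): 0.0293532, 1.09524, 2.8e-05 ms; sum = 1.12462 ms.
End-to-end = 1.33 ms.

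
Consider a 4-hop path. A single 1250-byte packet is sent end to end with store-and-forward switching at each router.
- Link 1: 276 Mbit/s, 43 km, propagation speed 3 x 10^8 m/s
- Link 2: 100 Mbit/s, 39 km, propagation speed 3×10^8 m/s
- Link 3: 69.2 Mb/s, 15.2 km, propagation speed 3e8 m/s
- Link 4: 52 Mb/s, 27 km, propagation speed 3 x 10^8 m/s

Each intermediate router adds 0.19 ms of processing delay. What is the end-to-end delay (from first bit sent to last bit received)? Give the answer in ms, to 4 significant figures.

1.457 ms

L = 1250 × 8 = 10000 bits.
Transmission delays (L/R per hop): 0.0362319, 0.1, 0.144509, 0.192308 ms; sum = 0.473048 ms.
Propagation delays (d/s per hop): 0.143333, 0.13, 0.0506667, 0.09 ms; sum = 0.414 ms.
Processing at 3 router(s): 3 × 0.19 ms = 0.57 ms.
End-to-end = 1.457 ms.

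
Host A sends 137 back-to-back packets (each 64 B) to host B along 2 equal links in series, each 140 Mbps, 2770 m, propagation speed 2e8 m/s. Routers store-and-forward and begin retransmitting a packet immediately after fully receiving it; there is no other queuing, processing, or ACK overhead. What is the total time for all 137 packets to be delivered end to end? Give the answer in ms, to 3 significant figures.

0.532 ms

Per-hop transmission t_tx = L/R = 512/140000000 = 0.00365714 ms.
Per-hop propagation t_prop = 2770/200000000 = 0.01385 ms.
Pipeline fill: first packet needs 2·t_tx to clear all hops; remaining 136 packets each add one t_tx.
Total = (2+137-1)·t_tx + 2·t_prop = 138·0.00365714 + 2·0.01385 = 0.532 ms.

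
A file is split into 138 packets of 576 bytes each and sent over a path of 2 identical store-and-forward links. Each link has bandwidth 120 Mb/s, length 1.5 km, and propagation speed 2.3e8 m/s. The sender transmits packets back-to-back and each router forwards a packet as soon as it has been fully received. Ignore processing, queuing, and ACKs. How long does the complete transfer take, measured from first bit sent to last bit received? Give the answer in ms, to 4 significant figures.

Per-hop transmission t_tx = L/R = 4608/120000000 = 0.0384 ms.
Per-hop propagation t_prop = 1500/2.3e+08 = 0.00652174 ms.
Pipeline fill: first packet needs 2·t_tx to clear all hops; remaining 137 packets each add one t_tx.
Total = (2+138-1)·t_tx + 2·t_prop = 139·0.0384 + 2·0.00652174 = 5.351 ms.

5.351 ms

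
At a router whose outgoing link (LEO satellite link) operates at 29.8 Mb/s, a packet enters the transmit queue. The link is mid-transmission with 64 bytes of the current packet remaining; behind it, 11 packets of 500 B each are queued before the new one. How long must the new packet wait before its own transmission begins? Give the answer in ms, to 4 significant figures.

Each queued packet: L/R = 4000/29800000 = 0.134228 ms.
11 queued → 1.47651 ms.
Plus remaining 512 bits of current packet: 0.0171812 ms.
Queuing delay = 1.494 ms.

1.494 ms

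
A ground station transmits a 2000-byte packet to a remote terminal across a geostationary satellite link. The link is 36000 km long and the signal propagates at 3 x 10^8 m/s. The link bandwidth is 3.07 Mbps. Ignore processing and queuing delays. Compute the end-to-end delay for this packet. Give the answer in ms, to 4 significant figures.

125.2 ms

L = 2000 × 8 = 16000 bits.
Transmission delay = L/R = 16000 / 3070000 = 5.21173 ms.
Propagation delay = d/s = 36000000 m / 300000000 m/s = 120 ms.
Total = 125.2 ms.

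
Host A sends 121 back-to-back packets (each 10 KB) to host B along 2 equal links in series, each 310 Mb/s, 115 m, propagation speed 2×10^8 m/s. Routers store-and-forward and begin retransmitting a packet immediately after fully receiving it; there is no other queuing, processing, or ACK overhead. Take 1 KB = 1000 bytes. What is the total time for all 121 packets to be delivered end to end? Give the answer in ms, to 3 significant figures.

Per-hop transmission t_tx = L/R = 80000/310000000 = 0.258065 ms.
Per-hop propagation t_prop = 115/200000000 = 0.000575 ms.
Pipeline fill: first packet needs 2·t_tx to clear all hops; remaining 120 packets each add one t_tx.
Total = (2+121-1)·t_tx + 2·t_prop = 122·0.258065 + 2·0.000575 = 31.5 ms.

31.5 ms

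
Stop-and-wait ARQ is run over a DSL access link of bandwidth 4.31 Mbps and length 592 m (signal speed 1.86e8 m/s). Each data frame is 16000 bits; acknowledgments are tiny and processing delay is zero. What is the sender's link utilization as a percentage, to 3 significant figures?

99.8 %

t_tx = L/R = 16000/4310000 = 0.0037123 s.
t_prop = 592/186000000 = 3.1828e-06 s; RTT = 6.36559e-06 s.
Cycle = t_tx + RTT = 0.00371866 s.
Utilization = t_tx / cycle = 0.0037123/0.00371866 = 99.8 %.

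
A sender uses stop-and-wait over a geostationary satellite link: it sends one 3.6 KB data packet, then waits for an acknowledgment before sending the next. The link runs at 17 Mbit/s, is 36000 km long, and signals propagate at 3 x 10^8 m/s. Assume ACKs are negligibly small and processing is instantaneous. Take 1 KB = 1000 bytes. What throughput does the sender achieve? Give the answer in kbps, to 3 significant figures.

119 kbps

t_tx = L/R = 28800/17000000 = 0.00169412 s.
t_prop = 36000000/300000000 = 0.12 s; RTT = 0.24 s.
Cycle = t_tx + RTT = 0.241694 s.
Throughput = L / cycle = 28800 / 0.241694 = 119 kbps.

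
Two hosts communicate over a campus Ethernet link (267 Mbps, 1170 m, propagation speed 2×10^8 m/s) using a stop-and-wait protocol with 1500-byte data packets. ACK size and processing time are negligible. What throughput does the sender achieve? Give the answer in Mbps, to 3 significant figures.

t_tx = L/R = 12000/267000000 = 4.49438e-05 s.
t_prop = 1170/200000000 = 5.85e-06 s; RTT = 1.17e-05 s.
Cycle = t_tx + RTT = 5.66438e-05 s.
Throughput = L / cycle = 12000 / 5.66438e-05 = 212 Mbps.

212 Mbps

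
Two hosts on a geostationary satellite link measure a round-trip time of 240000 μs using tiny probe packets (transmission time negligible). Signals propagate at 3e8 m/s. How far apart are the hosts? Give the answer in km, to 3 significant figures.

One-way propagation = RTT/2 = 120000 μs.
d = s × t = 300000000 × 0.12 = 36000 km.

36000 km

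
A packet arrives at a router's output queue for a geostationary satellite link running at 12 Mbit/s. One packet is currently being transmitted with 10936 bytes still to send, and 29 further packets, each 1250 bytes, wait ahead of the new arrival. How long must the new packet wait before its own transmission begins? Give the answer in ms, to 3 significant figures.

31.5 ms

Each queued packet: L/R = 10000/12000000 = 0.833333 ms.
29 queued → 24.1667 ms.
Plus remaining 87488 bits of current packet: 7.29067 ms.
Queuing delay = 31.5 ms.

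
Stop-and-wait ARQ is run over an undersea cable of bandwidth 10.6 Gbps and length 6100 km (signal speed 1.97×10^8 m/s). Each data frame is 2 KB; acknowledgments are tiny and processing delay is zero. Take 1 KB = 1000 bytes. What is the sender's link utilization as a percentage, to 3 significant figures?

0.00244 %

t_tx = L/R = 16000/10600000000 = 1.50943e-06 s.
t_prop = 6100000/197000000 = 0.0309645 s; RTT = 0.0619289 s.
Cycle = t_tx + RTT = 0.0619304 s.
Utilization = t_tx / cycle = 1.50943e-06/0.0619304 = 0.00244 %.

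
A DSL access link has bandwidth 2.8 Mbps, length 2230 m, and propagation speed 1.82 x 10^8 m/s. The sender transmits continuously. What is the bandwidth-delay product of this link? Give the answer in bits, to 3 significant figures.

34.3 bits

Propagation delay = 2230 / 182000000 = 1.22527e-05 s.
BDP = R × t_prop = 2800000 × 1.22527e-05 = 34.3077 bits.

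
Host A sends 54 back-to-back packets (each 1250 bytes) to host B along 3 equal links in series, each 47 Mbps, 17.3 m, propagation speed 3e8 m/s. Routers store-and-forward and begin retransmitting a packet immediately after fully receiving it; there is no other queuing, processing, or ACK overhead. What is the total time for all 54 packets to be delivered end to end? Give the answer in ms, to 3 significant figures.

Per-hop transmission t_tx = L/R = 10000/47000000 = 0.212766 ms.
Per-hop propagation t_prop = 17.3/300000000 = 5.76667e-05 ms.
Pipeline fill: first packet needs 3·t_tx to clear all hops; remaining 53 packets each add one t_tx.
Total = (3+54-1)·t_tx + 3·t_prop = 56·0.212766 + 3·5.76667e-05 = 11.9 ms.

11.9 ms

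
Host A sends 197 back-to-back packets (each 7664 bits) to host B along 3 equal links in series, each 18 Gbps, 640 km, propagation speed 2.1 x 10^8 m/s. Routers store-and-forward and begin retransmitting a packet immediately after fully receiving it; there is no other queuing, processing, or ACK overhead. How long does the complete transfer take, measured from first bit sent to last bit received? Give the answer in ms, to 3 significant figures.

Per-hop transmission t_tx = L/R = 7664/18000000000 = 0.000425778 ms.
Per-hop propagation t_prop = 640000/210000000 = 3.04762 ms.
Pipeline fill: first packet needs 3·t_tx to clear all hops; remaining 196 packets each add one t_tx.
Total = (3+197-1)·t_tx + 3·t_prop = 199·0.000425778 + 3·3.04762 = 9.23 ms.

9.23 ms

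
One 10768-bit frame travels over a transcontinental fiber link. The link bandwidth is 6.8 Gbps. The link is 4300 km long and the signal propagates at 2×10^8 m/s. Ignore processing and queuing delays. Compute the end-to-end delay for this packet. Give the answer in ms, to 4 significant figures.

Transmission delay = L/R = 10768 / 6800000000 = 0.00158353 ms.
Propagation delay = d/s = 4300000 m / 200000000 m/s = 21.5 ms.
Total = 21.50 ms.

21.50 ms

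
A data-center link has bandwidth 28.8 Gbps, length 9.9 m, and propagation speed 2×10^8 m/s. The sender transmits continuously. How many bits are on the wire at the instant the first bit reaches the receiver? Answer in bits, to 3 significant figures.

Propagation delay = 9.9 / 200000000 = 4.95e-08 s.
BDP = R × t_prop = 28800000000 × 4.95e-08 = 1425.6 bits.

1430 bits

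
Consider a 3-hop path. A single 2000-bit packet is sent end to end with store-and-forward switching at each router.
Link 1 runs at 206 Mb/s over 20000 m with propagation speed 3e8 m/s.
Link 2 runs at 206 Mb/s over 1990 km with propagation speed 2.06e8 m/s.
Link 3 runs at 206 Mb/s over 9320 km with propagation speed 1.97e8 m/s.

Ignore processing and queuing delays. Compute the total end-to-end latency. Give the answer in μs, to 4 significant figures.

Transmission delay per hop = L/R = 2000/206000000 = 9.70874 μs; 3 hops → 29.1262 μs.
Propagation delays (d/s per hop): 66.6667, 9660.19, 47309.6 μs; sum = 57036.5 μs.
End-to-end = 57070 μs.

57070 μs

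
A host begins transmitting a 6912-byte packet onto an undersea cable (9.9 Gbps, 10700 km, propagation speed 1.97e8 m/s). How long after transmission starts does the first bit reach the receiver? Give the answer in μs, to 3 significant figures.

First bit experiences only propagation delay: d/s = 10700000/197000000 = 54300 μs.

54300 μs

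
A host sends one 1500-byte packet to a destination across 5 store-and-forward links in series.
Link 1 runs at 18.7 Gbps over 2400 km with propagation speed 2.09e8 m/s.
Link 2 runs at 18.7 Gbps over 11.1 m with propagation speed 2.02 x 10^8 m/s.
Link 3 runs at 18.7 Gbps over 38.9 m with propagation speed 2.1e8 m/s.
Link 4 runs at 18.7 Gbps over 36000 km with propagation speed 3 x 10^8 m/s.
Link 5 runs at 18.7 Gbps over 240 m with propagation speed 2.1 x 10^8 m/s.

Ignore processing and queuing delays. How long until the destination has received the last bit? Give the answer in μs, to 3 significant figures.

L = 1500 × 8 = 12000 bits.
Transmission delay per hop = L/R = 12000/18700000000 = 0.641711 μs; 5 hops → 3.20856 μs.
Propagation delays (d/s per hop): 11483.3, 0.0549505, 0.185238, 120000, 1.14286 μs; sum = 131485 μs.
End-to-end = 131000 μs.

131000 μs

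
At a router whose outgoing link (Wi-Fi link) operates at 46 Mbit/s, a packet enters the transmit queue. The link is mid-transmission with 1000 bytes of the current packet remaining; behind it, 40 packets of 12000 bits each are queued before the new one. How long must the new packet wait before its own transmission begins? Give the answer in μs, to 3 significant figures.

Each queued packet: L/R = 12000/46000000 = 260.87 μs.
40 queued → 10434.8 μs.
Plus remaining 8000 bits of current packet: 173.913 μs.
Queuing delay = 10600 μs.

10600 μs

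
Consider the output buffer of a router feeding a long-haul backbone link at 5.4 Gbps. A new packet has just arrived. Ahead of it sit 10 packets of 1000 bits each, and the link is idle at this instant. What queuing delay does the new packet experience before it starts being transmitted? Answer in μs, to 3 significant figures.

Each queued packet: L/R = 1000/5400000000 = 0.185185 μs.
10 queued → 1.85185 μs.
Queuing delay = 1.85 μs.

1.85 μs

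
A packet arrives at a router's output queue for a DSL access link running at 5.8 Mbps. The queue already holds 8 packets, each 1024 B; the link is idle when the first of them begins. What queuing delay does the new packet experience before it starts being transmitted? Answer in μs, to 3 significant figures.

Each queued packet: L/R = 8192/5800000 = 1412.41 μs.
8 queued → 11299.3 μs.
Queuing delay = 11300 μs.

11300 μs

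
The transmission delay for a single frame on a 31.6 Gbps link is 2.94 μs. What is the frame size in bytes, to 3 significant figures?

L = R × t_tx = 31600000000 b/s × 2.94e-06 s = 92904 bits.
In bytes: 92904 / 8 = 11600 bytes.

11600 bytes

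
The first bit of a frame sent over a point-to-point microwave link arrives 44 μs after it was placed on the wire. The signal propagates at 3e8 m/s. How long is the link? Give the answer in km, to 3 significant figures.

d = s × t_prop = 300000000 × 4.4e-05 = 13.2 km.

13.2 km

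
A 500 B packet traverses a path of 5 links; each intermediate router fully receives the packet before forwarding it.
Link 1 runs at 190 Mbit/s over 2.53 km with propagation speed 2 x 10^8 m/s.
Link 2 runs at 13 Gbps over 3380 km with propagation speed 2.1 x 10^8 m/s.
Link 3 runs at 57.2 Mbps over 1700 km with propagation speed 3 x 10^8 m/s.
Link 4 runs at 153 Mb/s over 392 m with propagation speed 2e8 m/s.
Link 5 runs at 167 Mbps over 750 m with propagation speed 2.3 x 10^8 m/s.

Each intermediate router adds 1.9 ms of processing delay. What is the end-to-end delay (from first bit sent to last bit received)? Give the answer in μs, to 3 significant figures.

L = 500 × 8 = 4000 bits.
Transmission delays (L/R per hop): 21.0526, 0.307692, 69.9301, 26.1438, 23.9521 μs; sum = 141.386 μs.
Propagation delays (d/s per hop): 12.65, 16095.2, 5666.67, 1.96, 3.26087 μs; sum = 21779.8 μs.
Processing at 4 router(s): 4 × 1.9 ms = 7600 μs.
End-to-end = 29500 μs.

29500 μs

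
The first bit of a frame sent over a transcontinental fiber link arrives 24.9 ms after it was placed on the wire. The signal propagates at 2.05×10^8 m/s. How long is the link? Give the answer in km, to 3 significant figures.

5100 km

d = s × t_prop = 2.05e+08 × 0.0249 = 5100 km.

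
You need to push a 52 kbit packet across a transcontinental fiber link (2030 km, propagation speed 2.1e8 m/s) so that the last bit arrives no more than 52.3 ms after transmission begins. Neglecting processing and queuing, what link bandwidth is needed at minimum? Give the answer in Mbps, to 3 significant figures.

Propagation delay = 2030000 / 210000000 = 9.66667 ms.
Transmission budget = 52.3 − 9.66667 = 42.6333 ms.
R ≥ L / t_tx = 52000 bits / 0.0426333 s = 1.22 Mbps.

1.22 Mbps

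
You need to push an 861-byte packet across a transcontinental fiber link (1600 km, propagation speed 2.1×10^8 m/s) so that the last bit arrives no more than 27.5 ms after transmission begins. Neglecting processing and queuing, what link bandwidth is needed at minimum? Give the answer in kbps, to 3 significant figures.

346 kbps

L = 6888 bits.
Propagation delay = 1600000 / 210000000 = 7.61905 ms.
Transmission budget = 27.5 − 7.61905 = 19.881 ms.
R ≥ L / t_tx = 6888 bits / 0.019881 s = 346 kbps.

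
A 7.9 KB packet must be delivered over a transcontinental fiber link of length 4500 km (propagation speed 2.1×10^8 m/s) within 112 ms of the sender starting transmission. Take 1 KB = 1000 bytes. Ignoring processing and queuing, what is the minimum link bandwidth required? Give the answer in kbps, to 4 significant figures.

L = 63200 bits.
Propagation delay = 4500000 / 210000000 = 21.4286 ms.
Transmission budget = 112 − 21.4286 = 90.5714 ms.
R ≥ L / t_tx = 63200 bits / 0.0905714 s = 697.8 kbps.

697.8 kbps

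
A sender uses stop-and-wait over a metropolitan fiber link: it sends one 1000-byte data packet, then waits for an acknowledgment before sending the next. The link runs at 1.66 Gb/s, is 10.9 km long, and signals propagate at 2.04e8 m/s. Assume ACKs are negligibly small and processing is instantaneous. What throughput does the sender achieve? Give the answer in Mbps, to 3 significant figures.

71.6 Mbps

t_tx = L/R = 8000/1660000000 = 4.81928e-06 s.
t_prop = 10900/204000000 = 5.34314e-05 s; RTT = 0.000106863 s.
Cycle = t_tx + RTT = 0.000111682 s.
Throughput = L / cycle = 8000 / 0.000111682 = 71.6 Mbps.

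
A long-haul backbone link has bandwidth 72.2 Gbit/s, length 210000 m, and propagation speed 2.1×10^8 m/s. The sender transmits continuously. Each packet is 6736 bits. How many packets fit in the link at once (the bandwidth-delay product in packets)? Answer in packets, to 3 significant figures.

Propagation delay = 210000 / 210000000 = 0.001 s.
BDP = R × t_prop = 72200000000 × 0.001 = 72200000 bits.
In packets of 6736 bits: 10700 packets.

10700 packets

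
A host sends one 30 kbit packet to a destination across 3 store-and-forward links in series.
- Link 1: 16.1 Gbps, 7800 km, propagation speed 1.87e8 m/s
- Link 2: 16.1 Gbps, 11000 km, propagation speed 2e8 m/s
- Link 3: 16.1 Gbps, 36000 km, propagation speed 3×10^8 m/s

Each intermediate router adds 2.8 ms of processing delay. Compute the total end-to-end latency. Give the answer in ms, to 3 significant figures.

L = 30000 bits.
Transmission delay per hop = L/R = 30000/1.61e+10 = 0.00186335 ms; 3 hops → 0.00559006 ms.
Propagation delays (d/s per hop): 41.7112, 55, 120 ms; sum = 216.711 ms.
Processing at 2 router(s): 2 × 2.8 ms = 5.6 ms.
End-to-end = 222 ms.

222 ms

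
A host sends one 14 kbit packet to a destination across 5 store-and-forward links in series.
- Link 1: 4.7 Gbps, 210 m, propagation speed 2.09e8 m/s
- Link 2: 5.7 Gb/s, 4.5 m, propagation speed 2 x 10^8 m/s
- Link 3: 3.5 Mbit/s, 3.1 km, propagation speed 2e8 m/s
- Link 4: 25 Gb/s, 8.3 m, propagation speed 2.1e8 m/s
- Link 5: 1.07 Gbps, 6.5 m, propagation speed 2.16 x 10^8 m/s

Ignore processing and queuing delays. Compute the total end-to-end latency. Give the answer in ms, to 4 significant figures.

L = 14000 bits.
Transmission delays (L/R per hop): 0.00297872, 0.00245614, 4, 0.00056, 0.0130841 ms; sum = 4.01908 ms.
Propagation delays (d/s per hop): 0.00100478, 2.25e-05, 0.0155, 3.95238e-05, 3.00926e-05 ms; sum = 0.0165969 ms.
End-to-end = 4.036 ms.

4.036 ms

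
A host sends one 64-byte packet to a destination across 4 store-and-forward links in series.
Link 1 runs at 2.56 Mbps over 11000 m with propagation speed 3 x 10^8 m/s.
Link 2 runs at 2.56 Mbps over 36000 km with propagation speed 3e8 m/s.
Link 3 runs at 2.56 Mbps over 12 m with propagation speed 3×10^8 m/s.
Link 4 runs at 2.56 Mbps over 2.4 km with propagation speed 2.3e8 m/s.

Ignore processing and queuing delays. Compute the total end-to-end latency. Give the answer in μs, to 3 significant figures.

L = 64 × 8 = 512 bits.
Transmission delay per hop = L/R = 512/2560000 = 200 μs; 4 hops → 800 μs.
Propagation delays (d/s per hop): 36.6667, 120000, 0.04, 10.4348 μs; sum = 120047 μs.
End-to-end = 121000 μs.

121000 μs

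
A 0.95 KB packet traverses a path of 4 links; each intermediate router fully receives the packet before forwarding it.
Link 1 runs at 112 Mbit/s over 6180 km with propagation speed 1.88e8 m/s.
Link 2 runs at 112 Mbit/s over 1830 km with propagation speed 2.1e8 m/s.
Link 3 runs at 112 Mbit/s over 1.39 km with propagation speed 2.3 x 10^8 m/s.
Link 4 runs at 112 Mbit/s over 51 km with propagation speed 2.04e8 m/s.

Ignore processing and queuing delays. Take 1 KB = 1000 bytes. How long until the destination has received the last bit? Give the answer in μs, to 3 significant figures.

42100 μs

L = 7600 bits.
Transmission delay per hop = L/R = 7600/112000000 = 67.8571 μs; 4 hops → 271.429 μs.
Propagation delays (d/s per hop): 32872.3, 8714.29, 6.04348, 250 μs; sum = 41842.7 μs.
End-to-end = 42100 μs.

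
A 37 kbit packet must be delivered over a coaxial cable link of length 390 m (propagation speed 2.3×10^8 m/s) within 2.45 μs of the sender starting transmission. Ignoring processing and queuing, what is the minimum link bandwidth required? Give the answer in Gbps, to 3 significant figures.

Propagation delay = 390 / 2.3e+08 = 1.69565 μs.
Transmission budget = 2.45 − 1.69565 = 0.754348 μs.
R ≥ L / t_tx = 37000 bits / 7.54348e-07 s = 49.0 Gbps.

49.0 Gbps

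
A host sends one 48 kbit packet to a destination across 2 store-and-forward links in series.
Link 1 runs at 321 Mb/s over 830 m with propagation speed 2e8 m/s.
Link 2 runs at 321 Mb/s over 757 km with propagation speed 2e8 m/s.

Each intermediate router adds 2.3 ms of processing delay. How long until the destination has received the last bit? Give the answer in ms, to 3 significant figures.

L = 48000 bits.
Transmission delay per hop = L/R = 48000/321000000 = 0.149533 ms; 2 hops → 0.299065 ms.
Propagation delays (d/s per hop): 0.00415, 3.785 ms; sum = 3.78915 ms.
Processing at 1 router(s): 1 × 2.3 ms = 2.3 ms.
End-to-end = 6.39 ms.

6.39 ms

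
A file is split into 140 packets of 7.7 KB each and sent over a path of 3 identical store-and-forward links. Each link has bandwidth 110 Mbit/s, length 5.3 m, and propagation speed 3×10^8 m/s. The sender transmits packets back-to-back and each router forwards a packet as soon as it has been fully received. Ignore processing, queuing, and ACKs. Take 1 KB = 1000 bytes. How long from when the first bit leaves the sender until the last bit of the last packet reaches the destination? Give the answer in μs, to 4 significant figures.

79520 μs

Per-hop transmission t_tx = L/R = 61600/110000000 = 560 μs.
Per-hop propagation t_prop = 5.3/300000000 = 0.0176667 μs.
Pipeline fill: first packet needs 3·t_tx to clear all hops; remaining 139 packets each add one t_tx.
Total = (3+140-1)·t_tx + 3·t_prop = 142·560 + 3·0.0176667 = 79520 μs.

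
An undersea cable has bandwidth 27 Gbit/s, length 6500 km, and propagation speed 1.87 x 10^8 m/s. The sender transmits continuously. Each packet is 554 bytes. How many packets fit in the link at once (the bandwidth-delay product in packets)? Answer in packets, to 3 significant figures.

Propagation delay = 6500000 / 187000000 = 0.0347594 s.
BDP = R × t_prop = 27000000000 × 0.0347594 = 938503000 bits.
In packets of 4432 bits: 212000 packets.

212000 packets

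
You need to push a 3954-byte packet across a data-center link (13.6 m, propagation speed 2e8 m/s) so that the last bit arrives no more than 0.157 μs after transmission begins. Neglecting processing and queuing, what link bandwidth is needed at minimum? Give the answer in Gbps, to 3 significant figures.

355 Gbps

L = 31632 bits.
Propagation delay = 13.6 / 200000000 = 0.068 μs.
Transmission budget = 0.157 − 0.068 = 0.089 μs.
R ≥ L / t_tx = 31632 bits / 8.9e-08 s = 355 Gbps.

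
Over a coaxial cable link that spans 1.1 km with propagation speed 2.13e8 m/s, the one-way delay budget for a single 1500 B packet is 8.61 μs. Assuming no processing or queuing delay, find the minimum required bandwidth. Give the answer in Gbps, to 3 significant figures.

3.48 Gbps

L = 12000 bits.
Propagation delay = 1100 / 213000000 = 5.16432 μs.
Transmission budget = 8.61 − 5.16432 = 3.44568 μs.
R ≥ L / t_tx = 12000 bits / 3.44568e-06 s = 3.48 Gbps.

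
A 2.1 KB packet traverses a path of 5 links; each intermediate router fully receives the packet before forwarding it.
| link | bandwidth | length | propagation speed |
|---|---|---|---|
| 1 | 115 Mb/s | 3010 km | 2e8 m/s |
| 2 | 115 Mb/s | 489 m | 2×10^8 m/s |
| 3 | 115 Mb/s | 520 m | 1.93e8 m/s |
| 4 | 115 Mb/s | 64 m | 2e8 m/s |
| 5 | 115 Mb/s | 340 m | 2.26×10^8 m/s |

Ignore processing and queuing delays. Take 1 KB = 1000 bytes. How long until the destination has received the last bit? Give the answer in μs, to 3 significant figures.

L = 16800 bits.
Transmission delay per hop = L/R = 16800/115000000 = 146.087 μs; 5 hops → 730.435 μs.
Propagation delays (d/s per hop): 15050, 2.445, 2.6943, 0.32, 1.50442 μs; sum = 15057 μs.
End-to-end = 15800 μs.

15800 μs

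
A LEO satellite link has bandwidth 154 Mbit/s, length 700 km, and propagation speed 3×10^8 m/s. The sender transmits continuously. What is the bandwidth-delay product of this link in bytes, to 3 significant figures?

Propagation delay = 700000 / 300000000 = 0.00233333 s.
BDP = R × t_prop = 154000000 × 0.00233333 = 359333 bits.
In bytes: 359333/8 = 44900 bytes.

44900 bytes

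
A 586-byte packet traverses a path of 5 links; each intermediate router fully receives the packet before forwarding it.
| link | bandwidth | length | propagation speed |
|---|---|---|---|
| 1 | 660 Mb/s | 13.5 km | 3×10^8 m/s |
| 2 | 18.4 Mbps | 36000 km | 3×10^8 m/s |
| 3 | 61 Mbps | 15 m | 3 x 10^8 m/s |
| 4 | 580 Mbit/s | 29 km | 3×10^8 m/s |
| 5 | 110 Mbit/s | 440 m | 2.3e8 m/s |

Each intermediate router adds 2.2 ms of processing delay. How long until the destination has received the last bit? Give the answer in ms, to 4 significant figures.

129.3 ms

L = 586 × 8 = 4688 bits.
Transmission delays (L/R per hop): 0.00710303, 0.254783, 0.0768525, 0.00808276, 0.0426182 ms; sum = 0.389439 ms.
Propagation delays (d/s per hop): 0.045, 120, 5e-05, 0.0966667, 0.00191304 ms; sum = 120.144 ms.
Processing at 4 router(s): 4 × 2.2 ms = 8.8 ms.
End-to-end = 129.3 ms.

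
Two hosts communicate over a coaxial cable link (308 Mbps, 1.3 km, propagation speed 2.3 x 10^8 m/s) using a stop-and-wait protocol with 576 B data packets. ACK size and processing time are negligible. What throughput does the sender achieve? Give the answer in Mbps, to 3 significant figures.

175 Mbps

t_tx = L/R = 4608/308000000 = 1.4961e-05 s.
t_prop = 1300/2.3e+08 = 5.65217e-06 s; RTT = 1.13043e-05 s.
Cycle = t_tx + RTT = 2.62654e-05 s.
Throughput = L / cycle = 4608 / 2.62654e-05 = 175 Mbps.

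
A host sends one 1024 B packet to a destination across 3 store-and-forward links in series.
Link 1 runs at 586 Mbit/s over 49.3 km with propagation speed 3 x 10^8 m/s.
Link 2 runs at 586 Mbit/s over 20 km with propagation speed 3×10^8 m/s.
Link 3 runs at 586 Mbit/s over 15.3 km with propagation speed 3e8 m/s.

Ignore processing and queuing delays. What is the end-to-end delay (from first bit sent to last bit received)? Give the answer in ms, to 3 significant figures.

L = 1024 × 8 = 8192 bits.
Transmission delay per hop = L/R = 8192/586000000 = 0.0139795 ms; 3 hops → 0.0419386 ms.
Propagation delays (d/s per hop): 0.164333, 0.0666667, 0.051 ms; sum = 0.282 ms.
End-to-end = 0.324 ms.

0.324 ms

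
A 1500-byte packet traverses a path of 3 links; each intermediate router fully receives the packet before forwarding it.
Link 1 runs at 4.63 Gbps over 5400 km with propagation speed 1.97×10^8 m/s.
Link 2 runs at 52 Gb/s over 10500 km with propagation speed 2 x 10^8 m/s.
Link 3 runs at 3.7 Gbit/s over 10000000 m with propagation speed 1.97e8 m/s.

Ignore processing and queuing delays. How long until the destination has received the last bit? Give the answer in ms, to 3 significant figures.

131 ms

L = 1500 × 8 = 12000 bits.
Transmission delays (L/R per hop): 0.00259179, 0.000230769, 0.00324324 ms; sum = 0.00606581 ms.
Propagation delays (d/s per hop): 27.4112, 52.5, 50.7614 ms; sum = 130.673 ms.
End-to-end = 131 ms.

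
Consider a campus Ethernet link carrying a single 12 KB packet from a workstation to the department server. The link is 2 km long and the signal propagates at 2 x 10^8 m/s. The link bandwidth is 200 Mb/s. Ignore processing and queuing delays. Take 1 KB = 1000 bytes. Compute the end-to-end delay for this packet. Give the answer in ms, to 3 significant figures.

L = 96000 bits.
Transmission delay = L/R = 96000 / 200000000 = 0.48 ms.
Propagation delay = d/s = 2000 m / 200000000 m/s = 0.01 ms.
Total = 0.490 ms.

0.490 ms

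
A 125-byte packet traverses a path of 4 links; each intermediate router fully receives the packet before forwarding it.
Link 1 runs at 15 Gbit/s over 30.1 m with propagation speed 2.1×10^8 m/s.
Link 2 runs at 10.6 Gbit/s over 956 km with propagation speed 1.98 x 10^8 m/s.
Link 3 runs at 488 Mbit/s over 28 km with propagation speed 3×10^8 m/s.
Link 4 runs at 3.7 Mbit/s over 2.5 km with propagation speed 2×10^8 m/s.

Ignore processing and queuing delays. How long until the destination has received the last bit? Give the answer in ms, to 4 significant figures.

5.207 ms

L = 125 × 8 = 1000 bits.
Transmission delays (L/R per hop): 6.66667e-05, 9.43396e-05, 0.00204918, 0.27027 ms; sum = 0.27248 ms.
Propagation delays (d/s per hop): 0.000143333, 4.82828, 0.0933333, 0.0125 ms; sum = 4.93426 ms.
End-to-end = 5.207 ms.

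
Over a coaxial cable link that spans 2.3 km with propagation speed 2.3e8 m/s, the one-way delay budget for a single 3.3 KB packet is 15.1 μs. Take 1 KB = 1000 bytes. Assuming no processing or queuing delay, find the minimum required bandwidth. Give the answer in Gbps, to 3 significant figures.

L = 26400 bits.
Propagation delay = 2300 / 2.3e+08 = 10 μs.
Transmission budget = 15.1 − 10 = 5.1 μs.
R ≥ L / t_tx = 26400 bits / 5.1e-06 s = 5.18 Gbps.

5.18 Gbps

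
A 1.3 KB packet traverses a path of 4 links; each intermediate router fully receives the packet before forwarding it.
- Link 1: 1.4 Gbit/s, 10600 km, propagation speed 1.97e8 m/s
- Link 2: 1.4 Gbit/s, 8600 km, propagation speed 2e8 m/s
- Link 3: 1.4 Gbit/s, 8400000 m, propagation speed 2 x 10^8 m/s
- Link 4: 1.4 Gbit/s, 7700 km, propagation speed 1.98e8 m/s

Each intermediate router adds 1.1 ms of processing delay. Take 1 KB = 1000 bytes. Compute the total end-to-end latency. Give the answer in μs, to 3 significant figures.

L = 10400 bits.
Transmission delay per hop = L/R = 10400/1400000000 = 7.42857 μs; 4 hops → 29.7143 μs.
Propagation delays (d/s per hop): 53807.1, 43000, 42000, 38888.9 μs; sum = 177696 μs.
Processing at 3 router(s): 3 × 1.1 ms = 3300 μs.
End-to-end = 181000 μs.

181000 μs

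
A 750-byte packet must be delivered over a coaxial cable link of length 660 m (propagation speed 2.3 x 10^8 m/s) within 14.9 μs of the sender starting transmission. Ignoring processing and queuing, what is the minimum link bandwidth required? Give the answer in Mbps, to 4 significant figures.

L = 6000 bits.
Propagation delay = 660 / 2.3e+08 = 2.86957 μs.
Transmission budget = 14.9 − 2.86957 = 12.0304 μs.
R ≥ L / t_tx = 6000 bits / 1.20304e-05 s = 498.7 Mbps.

498.7 Mbps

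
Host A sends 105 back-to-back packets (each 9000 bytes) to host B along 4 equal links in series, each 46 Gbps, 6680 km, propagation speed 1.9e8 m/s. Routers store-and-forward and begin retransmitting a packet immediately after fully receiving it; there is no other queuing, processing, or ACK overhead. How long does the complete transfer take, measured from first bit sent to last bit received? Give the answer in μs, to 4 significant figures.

140800 μs

Per-hop transmission t_tx = L/R = 72000/46000000000 = 1.56522 μs.
Per-hop propagation t_prop = 6680000/190000000 = 35157.9 μs.
Pipeline fill: first packet needs 4·t_tx to clear all hops; remaining 104 packets each add one t_tx.
Total = (4+105-1)·t_tx + 4·t_prop = 108·1.56522 + 4·35157.9 = 140800 μs.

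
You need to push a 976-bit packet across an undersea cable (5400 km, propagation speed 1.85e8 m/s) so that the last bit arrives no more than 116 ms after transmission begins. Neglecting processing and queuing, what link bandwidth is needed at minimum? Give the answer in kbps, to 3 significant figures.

Propagation delay = 5400000 / 185000000 = 29.1892 ms.
Transmission budget = 116 − 29.1892 = 86.8108 ms.
R ≥ L / t_tx = 976 bits / 0.0868108 s = 11.2 kbps.

11.2 kbps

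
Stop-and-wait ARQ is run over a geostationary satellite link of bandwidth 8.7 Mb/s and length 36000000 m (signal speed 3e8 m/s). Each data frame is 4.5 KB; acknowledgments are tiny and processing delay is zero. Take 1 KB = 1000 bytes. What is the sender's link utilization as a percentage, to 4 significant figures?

1.695 %

t_tx = L/R = 36000/8700000 = 0.00413793 s.
t_prop = 36000000/300000000 = 0.12 s; RTT = 0.24 s.
Cycle = t_tx + RTT = 0.244138 s.
Utilization = t_tx / cycle = 0.00413793/0.244138 = 1.695 %.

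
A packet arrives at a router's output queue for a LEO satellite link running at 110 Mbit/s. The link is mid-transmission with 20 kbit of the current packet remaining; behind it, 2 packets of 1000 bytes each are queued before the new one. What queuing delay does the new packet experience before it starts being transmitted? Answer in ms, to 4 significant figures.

Each queued packet: L/R = 8000/110000000 = 0.0727273 ms.
2 queued → 0.145455 ms.
Plus remaining 20000 bits of current packet: 0.181818 ms.
Queuing delay = 0.3273 ms.

0.3273 ms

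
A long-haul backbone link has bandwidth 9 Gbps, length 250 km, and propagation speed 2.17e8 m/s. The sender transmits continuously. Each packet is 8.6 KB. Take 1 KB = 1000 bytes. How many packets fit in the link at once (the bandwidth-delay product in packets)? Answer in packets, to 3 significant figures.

151 packets

Propagation delay = 250000 / 217000000 = 0.00115207 s.
BDP = R × t_prop = 9000000000 × 0.00115207 = 10368700 bits.
In packets of 68800 bits: 151 packets.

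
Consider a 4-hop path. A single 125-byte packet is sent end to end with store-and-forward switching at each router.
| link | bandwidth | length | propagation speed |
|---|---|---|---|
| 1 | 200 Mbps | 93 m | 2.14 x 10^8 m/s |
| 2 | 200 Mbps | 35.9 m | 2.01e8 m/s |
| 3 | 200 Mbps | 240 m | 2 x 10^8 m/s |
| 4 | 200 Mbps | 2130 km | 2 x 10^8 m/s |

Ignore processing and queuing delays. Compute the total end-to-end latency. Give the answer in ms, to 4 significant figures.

10.67 ms

L = 125 × 8 = 1000 bits.
Transmission delay per hop = L/R = 1000/200000000 = 0.005 ms; 4 hops → 0.02 ms.
Propagation delays (d/s per hop): 0.000434579, 0.000178607, 0.0012, 10.65 ms; sum = 10.6518 ms.
End-to-end = 10.67 ms.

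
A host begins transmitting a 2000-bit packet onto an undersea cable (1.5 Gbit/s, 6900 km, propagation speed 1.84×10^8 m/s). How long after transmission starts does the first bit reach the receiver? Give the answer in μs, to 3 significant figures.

First bit experiences only propagation delay: d/s = 6900000/184000000 = 37500 μs.

37500 μs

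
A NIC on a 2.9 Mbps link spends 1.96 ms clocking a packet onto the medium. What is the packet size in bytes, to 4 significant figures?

710.5 bytes

L = R × t_tx = 2900000 b/s × 0.00196 s = 5684 bits.
In bytes: 5684 / 8 = 710.5 bytes.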